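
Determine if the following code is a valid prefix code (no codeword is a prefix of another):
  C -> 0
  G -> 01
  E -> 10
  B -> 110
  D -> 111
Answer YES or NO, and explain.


Checking each pair (does one codeword prefix another?):
  C='0' vs G='01': prefix -- VIOLATION

NO -- this is NOT a valid prefix code. C (0) is a prefix of G (01).


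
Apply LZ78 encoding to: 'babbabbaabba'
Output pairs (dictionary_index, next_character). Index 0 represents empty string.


LZ78 encoding steps:
Dictionary: {0: ''}
Step 1: w='' (idx 0), next='b' -> output (0, 'b'), add 'b' as idx 1
Step 2: w='' (idx 0), next='a' -> output (0, 'a'), add 'a' as idx 2
Step 3: w='b' (idx 1), next='b' -> output (1, 'b'), add 'bb' as idx 3
Step 4: w='a' (idx 2), next='b' -> output (2, 'b'), add 'ab' as idx 4
Step 5: w='b' (idx 1), next='a' -> output (1, 'a'), add 'ba' as idx 5
Step 6: w='ab' (idx 4), next='b' -> output (4, 'b'), add 'abb' as idx 6
Step 7: w='a' (idx 2), end of input -> output (2, '')


Encoded: [(0, 'b'), (0, 'a'), (1, 'b'), (2, 'b'), (1, 'a'), (4, 'b'), (2, '')]


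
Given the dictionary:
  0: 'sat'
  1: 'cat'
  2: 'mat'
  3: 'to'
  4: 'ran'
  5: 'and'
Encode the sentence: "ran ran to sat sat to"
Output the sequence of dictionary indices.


Look up each word in the dictionary:
  'ran' -> 4
  'ran' -> 4
  'to' -> 3
  'sat' -> 0
  'sat' -> 0
  'to' -> 3

Encoded: [4, 4, 3, 0, 0, 3]


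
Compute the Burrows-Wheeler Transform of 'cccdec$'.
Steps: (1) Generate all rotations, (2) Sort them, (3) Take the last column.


Rotations (sorted):
  0: $cccdec -> last char: c
  1: c$cccde -> last char: e
  2: cccdec$ -> last char: $
  3: ccdec$c -> last char: c
  4: cdec$cc -> last char: c
  5: dec$ccc -> last char: c
  6: ec$cccd -> last char: d


BWT = ce$cccd


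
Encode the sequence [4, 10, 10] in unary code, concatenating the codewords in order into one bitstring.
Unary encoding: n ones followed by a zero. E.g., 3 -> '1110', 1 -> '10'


Encode each number as n ones followed by a terminating 0:
  4 -> 11110 (5 bits)
  10 -> 11111111110 (11 bits)
  10 -> 11111111110 (11 bits)
Total length = 5 + 11 + 11 = 27 bits.

Unary([4, 10, 10]) = 111101111111111011111111110 (27 bits)


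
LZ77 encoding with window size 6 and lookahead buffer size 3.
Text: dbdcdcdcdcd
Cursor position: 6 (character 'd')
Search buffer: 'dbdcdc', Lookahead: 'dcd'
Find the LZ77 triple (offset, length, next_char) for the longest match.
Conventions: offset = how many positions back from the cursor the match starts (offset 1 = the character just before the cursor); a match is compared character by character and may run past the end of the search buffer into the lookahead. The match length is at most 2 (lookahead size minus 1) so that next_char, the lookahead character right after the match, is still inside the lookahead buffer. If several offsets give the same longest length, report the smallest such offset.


Try each offset into the search buffer:
  offset=1 (pos 5, char 'c'): match length 0
  offset=2 (pos 4, char 'd'): match length 2
  offset=3 (pos 3, char 'c'): match length 0
  offset=4 (pos 2, char 'd'): match length 2
  offset=5 (pos 1, char 'b'): match length 0
  offset=6 (pos 0, char 'd'): match length 1
Longest match has length 2, found at offsets 2, 4; take the smallest, offset 2.
next_char = character at position 6 + 2 = 8 -> 'd'

Best match: offset=2, length=2 (matching 'dc' starting at position 4)
LZ77 triple: (2, 2, 'd')


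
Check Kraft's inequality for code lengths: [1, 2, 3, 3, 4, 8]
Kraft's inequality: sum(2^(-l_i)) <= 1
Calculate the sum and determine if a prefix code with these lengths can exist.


Sum = 2^(-1) + 2^(-2) + 2^(-3) + 2^(-3) + 2^(-4) + 2^(-8)
    = 0.5 + 0.25 + 0.125 + 0.125 + 0.0625 + 0.00390625
    = 273/256 = 1.06640625
Since 1.06640625 > 1, Kraft's inequality is NOT satisfied.
A prefix code with these lengths CANNOT exist.

Kraft sum = 1.06640625. Not satisfied.


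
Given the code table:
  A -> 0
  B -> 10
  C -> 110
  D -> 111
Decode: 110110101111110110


Decoding:
110 -> C
110 -> C
10 -> B
111 -> D
111 -> D
0 -> A
110 -> C


Result: CCBDDAC


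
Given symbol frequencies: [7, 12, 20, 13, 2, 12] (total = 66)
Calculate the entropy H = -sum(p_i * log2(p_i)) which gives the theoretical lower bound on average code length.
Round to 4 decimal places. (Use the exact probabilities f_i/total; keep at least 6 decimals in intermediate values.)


Per-symbol terms -p_i * log2(p_i) with p_i = f_i/66:
  p = 7/66 = 0.106061: log2(p) = -3.237039, -p*log2(p) = 0.343322
  p = 12/66 = 0.181818: log2(p) = -2.459432, -p*log2(p) = 0.447169
  p = 20/66 = 0.303030: log2(p) = -1.722466, -p*log2(p) = 0.521959
  p = 13/66 = 0.196970: log2(p) = -2.343954, -p*log2(p) = 0.461688
  p = 2/66 = 0.030303: log2(p) = -5.044394, -p*log2(p) = 0.152860
  p = 12/66 = 0.181818: log2(p) = -2.459432, -p*log2(p) = 0.447169
H = 0.343322 + 0.447169 + 0.521959 + 0.461688 + 0.152860 + 0.447169 = 2.374167

H = 2.3742 bits/symbol


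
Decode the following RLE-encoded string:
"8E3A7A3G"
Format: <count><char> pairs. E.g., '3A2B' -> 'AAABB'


Expanding each <count><char> pair:
  8E -> 'EEEEEEEE'
  3A -> 'AAA'
  7A -> 'AAAAAAA'
  3G -> 'GGG'

Decoded = EEEEEEEEAAAAAAAAAAGGG


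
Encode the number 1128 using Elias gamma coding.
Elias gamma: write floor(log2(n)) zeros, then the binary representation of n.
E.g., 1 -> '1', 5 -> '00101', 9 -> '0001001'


num_bits = floor(log2(1128)) + 1 = 11
leading_zeros = num_bits - 1 = 10
binary(1128) = 10001101000

Elias gamma(1128) = '0000000000' + '10001101000' = 000000000010001101000 (21 bits)


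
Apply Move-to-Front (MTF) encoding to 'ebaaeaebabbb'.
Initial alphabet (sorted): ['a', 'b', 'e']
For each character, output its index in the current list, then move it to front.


MTF encoding:
'e': index 2 in ['a', 'b', 'e'] -> ['e', 'a', 'b']
'b': index 2 in ['e', 'a', 'b'] -> ['b', 'e', 'a']
'a': index 2 in ['b', 'e', 'a'] -> ['a', 'b', 'e']
'a': index 0 in ['a', 'b', 'e'] -> ['a', 'b', 'e']
'e': index 2 in ['a', 'b', 'e'] -> ['e', 'a', 'b']
'a': index 1 in ['e', 'a', 'b'] -> ['a', 'e', 'b']
'e': index 1 in ['a', 'e', 'b'] -> ['e', 'a', 'b']
'b': index 2 in ['e', 'a', 'b'] -> ['b', 'e', 'a']
'a': index 2 in ['b', 'e', 'a'] -> ['a', 'b', 'e']
'b': index 1 in ['a', 'b', 'e'] -> ['b', 'a', 'e']
'b': index 0 in ['b', 'a', 'e'] -> ['b', 'a', 'e']
'b': index 0 in ['b', 'a', 'e'] -> ['b', 'a', 'e']


Output: [2, 2, 2, 0, 2, 1, 1, 2, 2, 1, 0, 0]


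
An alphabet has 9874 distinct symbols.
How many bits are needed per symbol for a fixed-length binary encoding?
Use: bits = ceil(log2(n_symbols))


log2(9874) = 13.2694
Bracket: 2^13 = 8192 < 9874 <= 2^14 = 16384
So ceil(log2(9874)) = 14

bits = ceil(log2(9874)) = ceil(13.2694) = 14 bits


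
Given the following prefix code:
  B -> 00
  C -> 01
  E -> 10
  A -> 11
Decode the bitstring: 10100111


Decoding step by step:
Bits 10 -> E
Bits 10 -> E
Bits 01 -> C
Bits 11 -> A


Decoded message: EECA


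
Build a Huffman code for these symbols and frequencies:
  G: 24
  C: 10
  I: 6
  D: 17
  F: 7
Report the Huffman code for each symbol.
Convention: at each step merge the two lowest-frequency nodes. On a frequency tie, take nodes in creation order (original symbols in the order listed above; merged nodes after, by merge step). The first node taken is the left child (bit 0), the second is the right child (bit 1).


Huffman tree construction:
Step 1: Merge I(6) + F(7) = 13
Step 2: Merge C(10) + (I+F)(13) = 23
Step 3: Merge D(17) + (C+(I+F))(23) = 40
Step 4: Merge G(24) + (D+(C+(I+F)))(40) = 64
Read each symbol's code off the tree from the root (left child = 0, right child = 1).

Codes:
  G: 0 (length 1)
  C: 110 (length 3)
  I: 1110 (length 4)
  D: 10 (length 2)
  F: 1111 (length 4)
Average code length: 140/64 = 2.1875 bits/symbol


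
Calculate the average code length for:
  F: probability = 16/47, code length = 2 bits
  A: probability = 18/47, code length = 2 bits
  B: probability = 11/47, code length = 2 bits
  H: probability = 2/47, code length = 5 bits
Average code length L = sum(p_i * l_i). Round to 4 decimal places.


Weighted contributions p_i * l_i:
  F: (16/47) * 2 = 32/47
  A: (18/47) * 2 = 36/47
  B: (11/47) * 2 = 22/47
  H: (2/47) * 5 = 10/47
Sum = (32 + 36 + 22 + 10)/47 = 100/47

L = 100/47 = 2.1277 bits/symbol


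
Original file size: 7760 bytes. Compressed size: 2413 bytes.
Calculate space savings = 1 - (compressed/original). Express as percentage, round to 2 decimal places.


ratio = compressed/original = 2413/7760 = 0.310954
savings = 1 - ratio = 1 - 0.310954 = 0.689046
as a percentage: 0.689046 * 100 = 68.9%

Space savings = 1 - 2413/7760 = 68.9%


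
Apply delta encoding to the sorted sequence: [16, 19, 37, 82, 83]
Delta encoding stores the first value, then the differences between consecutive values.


First value: 16
Deltas:
  19 - 16 = 3
  37 - 19 = 18
  82 - 37 = 45
  83 - 82 = 1


Delta encoded: [16, 3, 18, 45, 1]


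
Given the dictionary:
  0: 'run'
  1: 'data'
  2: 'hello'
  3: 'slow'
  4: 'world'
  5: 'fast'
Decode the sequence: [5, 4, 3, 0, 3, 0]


Look up each index in the dictionary:
  5 -> 'fast'
  4 -> 'world'
  3 -> 'slow'
  0 -> 'run'
  3 -> 'slow'
  0 -> 'run'

Decoded: "fast world slow run slow run"


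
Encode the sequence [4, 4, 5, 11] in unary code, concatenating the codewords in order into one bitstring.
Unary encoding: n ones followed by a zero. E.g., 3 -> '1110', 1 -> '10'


Encode each number as n ones followed by a terminating 0:
  4 -> 11110 (5 bits)
  4 -> 11110 (5 bits)
  5 -> 111110 (6 bits)
  11 -> 111111111110 (12 bits)
Total length = 5 + 5 + 6 + 12 = 28 bits.

Unary([4, 4, 5, 11]) = 1111011110111110111111111110 (28 bits)


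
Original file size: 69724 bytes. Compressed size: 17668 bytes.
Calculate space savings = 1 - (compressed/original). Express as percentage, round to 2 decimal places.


ratio = compressed/original = 17668/69724 = 0.253399
savings = 1 - ratio = 1 - 0.253399 = 0.746601
as a percentage: 0.746601 * 100 = 74.66%

Space savings = 1 - 17668/69724 = 74.66%


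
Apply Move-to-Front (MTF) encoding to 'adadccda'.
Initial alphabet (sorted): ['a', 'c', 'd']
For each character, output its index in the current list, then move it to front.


MTF encoding:
'a': index 0 in ['a', 'c', 'd'] -> ['a', 'c', 'd']
'd': index 2 in ['a', 'c', 'd'] -> ['d', 'a', 'c']
'a': index 1 in ['d', 'a', 'c'] -> ['a', 'd', 'c']
'd': index 1 in ['a', 'd', 'c'] -> ['d', 'a', 'c']
'c': index 2 in ['d', 'a', 'c'] -> ['c', 'd', 'a']
'c': index 0 in ['c', 'd', 'a'] -> ['c', 'd', 'a']
'd': index 1 in ['c', 'd', 'a'] -> ['d', 'c', 'a']
'a': index 2 in ['d', 'c', 'a'] -> ['a', 'd', 'c']


Output: [0, 2, 1, 1, 2, 0, 1, 2]


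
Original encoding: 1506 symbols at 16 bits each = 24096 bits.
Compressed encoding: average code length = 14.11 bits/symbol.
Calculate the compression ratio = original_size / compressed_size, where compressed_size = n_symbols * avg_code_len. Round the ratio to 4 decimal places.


original_size = n_symbols * orig_bits = 1506 * 16 = 24096 bits
compressed_size = n_symbols * avg_code_len = 1506 * 14.11 = 21249.66 bits
ratio = original_size / compressed_size = 24096 / 21249.66 = 1.1339

Compression ratio = 1.1339


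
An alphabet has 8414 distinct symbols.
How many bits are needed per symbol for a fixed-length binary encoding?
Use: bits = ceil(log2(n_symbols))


log2(8414) = 13.0386
Bracket: 2^13 = 8192 < 8414 <= 2^14 = 16384
So ceil(log2(8414)) = 14

bits = ceil(log2(8414)) = ceil(13.0386) = 14 bits


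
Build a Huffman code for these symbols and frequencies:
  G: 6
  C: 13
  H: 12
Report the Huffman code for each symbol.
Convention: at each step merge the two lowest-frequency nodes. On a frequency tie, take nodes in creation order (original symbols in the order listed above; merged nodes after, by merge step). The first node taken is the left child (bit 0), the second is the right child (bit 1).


Huffman tree construction:
Step 1: Merge G(6) + H(12) = 18
Step 2: Merge C(13) + (G+H)(18) = 31
Read each symbol's code off the tree from the root (left child = 0, right child = 1).

Codes:
  G: 10 (length 2)
  C: 0 (length 1)
  H: 11 (length 2)
Average code length: 49/31 = 1.5806 bits/symbol


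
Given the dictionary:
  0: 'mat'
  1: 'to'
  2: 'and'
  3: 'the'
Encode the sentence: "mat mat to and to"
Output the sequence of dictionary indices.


Look up each word in the dictionary:
  'mat' -> 0
  'mat' -> 0
  'to' -> 1
  'and' -> 2
  'to' -> 1

Encoded: [0, 0, 1, 2, 1]


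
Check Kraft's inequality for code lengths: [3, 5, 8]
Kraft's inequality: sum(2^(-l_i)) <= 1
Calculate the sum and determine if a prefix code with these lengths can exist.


Sum = 2^(-3) + 2^(-5) + 2^(-8)
    = 0.125 + 0.03125 + 0.00390625
    = 41/256 = 0.16015625
Since 0.16015625 <= 1, Kraft's inequality IS satisfied.
A prefix code with these lengths CAN exist.

Kraft sum = 0.16015625. Satisfied.


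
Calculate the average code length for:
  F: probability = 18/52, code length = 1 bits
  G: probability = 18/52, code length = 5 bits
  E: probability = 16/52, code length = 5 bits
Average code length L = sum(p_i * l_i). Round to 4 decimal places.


Weighted contributions p_i * l_i:
  F: (18/52) * 1 = 18/52
  G: (18/52) * 5 = 90/52
  E: (16/52) * 5 = 80/52
Sum = (18 + 90 + 80)/52 = 188/52

L = 188/52 = 3.6154 bits/symbol


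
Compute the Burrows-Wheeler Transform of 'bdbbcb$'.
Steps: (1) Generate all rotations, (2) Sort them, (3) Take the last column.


Rotations (sorted):
  0: $bdbbcb -> last char: b
  1: b$bdbbc -> last char: c
  2: bbcb$bd -> last char: d
  3: bcb$bdb -> last char: b
  4: bdbbcb$ -> last char: $
  5: cb$bdbb -> last char: b
  6: dbbcb$b -> last char: b


BWT = bcdb$bb


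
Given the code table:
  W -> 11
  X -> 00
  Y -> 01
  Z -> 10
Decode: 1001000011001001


Decoding:
10 -> Z
01 -> Y
00 -> X
00 -> X
11 -> W
00 -> X
10 -> Z
01 -> Y


Result: ZYXXWXZY


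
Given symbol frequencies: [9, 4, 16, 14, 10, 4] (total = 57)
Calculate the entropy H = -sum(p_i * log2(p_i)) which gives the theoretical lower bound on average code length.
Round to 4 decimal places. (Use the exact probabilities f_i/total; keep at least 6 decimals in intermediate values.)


Per-symbol terms -p_i * log2(p_i) with p_i = f_i/57:
  p = 9/57 = 0.157895: log2(p) = -2.662965, -p*log2(p) = 0.420468
  p = 4/57 = 0.070175: log2(p) = -3.832890, -p*log2(p) = 0.268975
  p = 16/57 = 0.280702: log2(p) = -1.832890, -p*log2(p) = 0.514495
  p = 14/57 = 0.245614: log2(p) = -2.025535, -p*log2(p) = 0.497500
  p = 10/57 = 0.175439: log2(p) = -2.510962, -p*log2(p) = 0.440520
  p = 4/57 = 0.070175: log2(p) = -3.832890, -p*log2(p) = 0.268975
H = 0.420468 + 0.268975 + 0.514495 + 0.497500 + 0.440520 + 0.268975 = 2.410933

H = 2.4109 bits/symbol


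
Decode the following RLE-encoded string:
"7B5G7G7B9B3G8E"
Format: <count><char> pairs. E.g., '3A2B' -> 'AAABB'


Expanding each <count><char> pair:
  7B -> 'BBBBBBB'
  5G -> 'GGGGG'
  7G -> 'GGGGGGG'
  7B -> 'BBBBBBB'
  9B -> 'BBBBBBBBB'
  3G -> 'GGG'
  8E -> 'EEEEEEEE'

Decoded = BBBBBBBGGGGGGGGGGGGBBBBBBBBBBBBBBBBGGGEEEEEEEE


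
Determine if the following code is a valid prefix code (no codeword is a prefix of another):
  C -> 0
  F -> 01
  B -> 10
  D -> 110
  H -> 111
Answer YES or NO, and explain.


Checking each pair (does one codeword prefix another?):
  C='0' vs F='01': prefix -- VIOLATION

NO -- this is NOT a valid prefix code. C (0) is a prefix of F (01).


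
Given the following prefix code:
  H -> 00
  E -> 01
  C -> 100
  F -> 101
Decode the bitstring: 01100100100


Decoding step by step:
Bits 01 -> E
Bits 100 -> C
Bits 100 -> C
Bits 100 -> C


Decoded message: ECCC


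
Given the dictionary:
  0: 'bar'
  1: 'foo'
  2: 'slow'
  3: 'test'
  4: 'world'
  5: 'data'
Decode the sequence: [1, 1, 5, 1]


Look up each index in the dictionary:
  1 -> 'foo'
  1 -> 'foo'
  5 -> 'data'
  1 -> 'foo'

Decoded: "foo foo data foo"


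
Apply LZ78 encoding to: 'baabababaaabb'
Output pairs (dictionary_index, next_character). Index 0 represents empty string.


LZ78 encoding steps:
Dictionary: {0: ''}
Step 1: w='' (idx 0), next='b' -> output (0, 'b'), add 'b' as idx 1
Step 2: w='' (idx 0), next='a' -> output (0, 'a'), add 'a' as idx 2
Step 3: w='a' (idx 2), next='b' -> output (2, 'b'), add 'ab' as idx 3
Step 4: w='ab' (idx 3), next='a' -> output (3, 'a'), add 'aba' as idx 4
Step 5: w='b' (idx 1), next='a' -> output (1, 'a'), add 'ba' as idx 5
Step 6: w='a' (idx 2), next='a' -> output (2, 'a'), add 'aa' as idx 6
Step 7: w='b' (idx 1), next='b' -> output (1, 'b'), add 'bb' as idx 7


Encoded: [(0, 'b'), (0, 'a'), (2, 'b'), (3, 'a'), (1, 'a'), (2, 'a'), (1, 'b')]


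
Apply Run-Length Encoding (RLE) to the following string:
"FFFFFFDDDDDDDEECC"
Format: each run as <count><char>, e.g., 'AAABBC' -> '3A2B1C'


Scanning runs left to right:
  i=0: run of 'F' x 6 -> '6F'
  i=6: run of 'D' x 7 -> '7D'
  i=13: run of 'E' x 2 -> '2E'
  i=15: run of 'C' x 2 -> '2C'

RLE = 6F7D2E2C


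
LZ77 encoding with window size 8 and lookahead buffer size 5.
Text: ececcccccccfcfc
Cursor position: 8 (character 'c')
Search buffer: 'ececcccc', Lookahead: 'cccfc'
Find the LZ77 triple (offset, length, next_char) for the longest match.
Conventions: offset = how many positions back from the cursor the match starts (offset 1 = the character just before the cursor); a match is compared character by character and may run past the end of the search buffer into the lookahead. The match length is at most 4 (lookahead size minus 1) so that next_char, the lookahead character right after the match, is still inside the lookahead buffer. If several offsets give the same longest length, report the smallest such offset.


Try each offset into the search buffer:
  offset=1 (pos 7, char 'c'): match length 3
  offset=2 (pos 6, char 'c'): match length 3
  offset=3 (pos 5, char 'c'): match length 3
  offset=4 (pos 4, char 'c'): match length 3
  offset=5 (pos 3, char 'c'): match length 3
  offset=6 (pos 2, char 'e'): match length 0
  offset=7 (pos 1, char 'c'): match length 1
  offset=8 (pos 0, char 'e'): match length 0
Longest match has length 3, found at offsets 1, 2, 3, 4, 5; take the smallest, offset 1.
next_char = character at position 8 + 3 = 11 -> 'f'

Best match: offset=1, length=3 (matching 'ccc' starting at position 7)
LZ77 triple: (1, 3, 'f')


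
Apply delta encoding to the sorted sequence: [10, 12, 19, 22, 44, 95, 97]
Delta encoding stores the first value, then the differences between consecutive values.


First value: 10
Deltas:
  12 - 10 = 2
  19 - 12 = 7
  22 - 19 = 3
  44 - 22 = 22
  95 - 44 = 51
  97 - 95 = 2


Delta encoded: [10, 2, 7, 3, 22, 51, 2]


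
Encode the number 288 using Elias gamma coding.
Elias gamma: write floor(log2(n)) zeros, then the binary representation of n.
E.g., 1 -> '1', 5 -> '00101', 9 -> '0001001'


num_bits = floor(log2(288)) + 1 = 9
leading_zeros = num_bits - 1 = 8
binary(288) = 100100000

Elias gamma(288) = '00000000' + '100100000' = 00000000100100000 (17 bits)


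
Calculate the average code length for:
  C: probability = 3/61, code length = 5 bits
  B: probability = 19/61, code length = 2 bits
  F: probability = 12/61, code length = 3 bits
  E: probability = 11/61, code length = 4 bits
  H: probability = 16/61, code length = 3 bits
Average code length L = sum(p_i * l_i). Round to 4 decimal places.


Weighted contributions p_i * l_i:
  C: (3/61) * 5 = 15/61
  B: (19/61) * 2 = 38/61
  F: (12/61) * 3 = 36/61
  E: (11/61) * 4 = 44/61
  H: (16/61) * 3 = 48/61
Sum = (15 + 38 + 36 + 44 + 48)/61 = 181/61

L = 181/61 = 2.9672 bits/symbol


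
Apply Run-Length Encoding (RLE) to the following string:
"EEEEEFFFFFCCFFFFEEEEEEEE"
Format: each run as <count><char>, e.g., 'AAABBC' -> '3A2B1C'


Scanning runs left to right:
  i=0: run of 'E' x 5 -> '5E'
  i=5: run of 'F' x 5 -> '5F'
  i=10: run of 'C' x 2 -> '2C'
  i=12: run of 'F' x 4 -> '4F'
  i=16: run of 'E' x 8 -> '8E'

RLE = 5E5F2C4F8E


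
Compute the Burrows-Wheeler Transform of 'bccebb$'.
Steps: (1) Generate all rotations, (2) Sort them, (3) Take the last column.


Rotations (sorted):
  0: $bccebb -> last char: b
  1: b$bcceb -> last char: b
  2: bb$bcce -> last char: e
  3: bccebb$ -> last char: $
  4: ccebb$b -> last char: b
  5: cebb$bc -> last char: c
  6: ebb$bcc -> last char: c


BWT = bbe$bcc


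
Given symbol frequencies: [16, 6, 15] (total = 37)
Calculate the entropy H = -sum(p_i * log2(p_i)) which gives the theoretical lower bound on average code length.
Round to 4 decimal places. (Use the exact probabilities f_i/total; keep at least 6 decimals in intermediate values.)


Per-symbol terms -p_i * log2(p_i) with p_i = f_i/37:
  p = 16/37 = 0.432432: log2(p) = -1.209453, -p*log2(p) = 0.523007
  p = 6/37 = 0.162162: log2(p) = -2.624491, -p*log2(p) = 0.425593
  p = 15/37 = 0.405405: log2(p) = -1.302563, -p*log2(p) = 0.528066
H = 0.523007 + 0.425593 + 0.528066 = 1.476666

H = 1.4767 bits/symbol


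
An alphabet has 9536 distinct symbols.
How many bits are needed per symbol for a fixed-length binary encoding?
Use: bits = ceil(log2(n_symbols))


log2(9536) = 13.2192
Bracket: 2^13 = 8192 < 9536 <= 2^14 = 16384
So ceil(log2(9536)) = 14

bits = ceil(log2(9536)) = ceil(13.2192) = 14 bits


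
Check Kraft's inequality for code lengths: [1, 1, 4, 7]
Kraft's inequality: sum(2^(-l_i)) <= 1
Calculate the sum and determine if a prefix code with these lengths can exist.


Sum = 2^(-1) + 2^(-1) + 2^(-4) + 2^(-7)
    = 0.5 + 0.5 + 0.0625 + 0.0078125
    = 137/128 = 1.0703125
Since 1.0703125 > 1, Kraft's inequality is NOT satisfied.
A prefix code with these lengths CANNOT exist.

Kraft sum = 1.0703125. Not satisfied.


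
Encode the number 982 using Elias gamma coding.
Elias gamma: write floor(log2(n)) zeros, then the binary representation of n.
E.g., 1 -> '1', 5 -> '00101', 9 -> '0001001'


num_bits = floor(log2(982)) + 1 = 10
leading_zeros = num_bits - 1 = 9
binary(982) = 1111010110

Elias gamma(982) = '000000000' + '1111010110' = 0000000001111010110 (19 bits)


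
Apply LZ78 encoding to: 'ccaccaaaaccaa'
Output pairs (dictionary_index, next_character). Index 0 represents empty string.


LZ78 encoding steps:
Dictionary: {0: ''}
Step 1: w='' (idx 0), next='c' -> output (0, 'c'), add 'c' as idx 1
Step 2: w='c' (idx 1), next='a' -> output (1, 'a'), add 'ca' as idx 2
Step 3: w='c' (idx 1), next='c' -> output (1, 'c'), add 'cc' as idx 3
Step 4: w='' (idx 0), next='a' -> output (0, 'a'), add 'a' as idx 4
Step 5: w='a' (idx 4), next='a' -> output (4, 'a'), add 'aa' as idx 5
Step 6: w='a' (idx 4), next='c' -> output (4, 'c'), add 'ac' as idx 6
Step 7: w='ca' (idx 2), next='a' -> output (2, 'a'), add 'caa' as idx 7


Encoded: [(0, 'c'), (1, 'a'), (1, 'c'), (0, 'a'), (4, 'a'), (4, 'c'), (2, 'a')]


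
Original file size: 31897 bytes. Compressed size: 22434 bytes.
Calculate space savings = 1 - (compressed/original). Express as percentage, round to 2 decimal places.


ratio = compressed/original = 22434/31897 = 0.703326
savings = 1 - ratio = 1 - 0.703326 = 0.296674
as a percentage: 0.296674 * 100 = 29.67%

Space savings = 1 - 22434/31897 = 29.67%


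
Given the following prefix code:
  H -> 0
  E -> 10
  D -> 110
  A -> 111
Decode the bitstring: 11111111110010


Decoding step by step:
Bits 111 -> A
Bits 111 -> A
Bits 111 -> A
Bits 10 -> E
Bits 0 -> H
Bits 10 -> E


Decoded message: AAAEHE


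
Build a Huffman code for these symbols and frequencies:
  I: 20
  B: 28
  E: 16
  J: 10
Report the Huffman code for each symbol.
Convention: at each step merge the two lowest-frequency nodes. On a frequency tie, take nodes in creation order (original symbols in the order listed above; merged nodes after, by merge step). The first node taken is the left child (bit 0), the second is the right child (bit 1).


Huffman tree construction:
Step 1: Merge J(10) + E(16) = 26
Step 2: Merge I(20) + (J+E)(26) = 46
Step 3: Merge B(28) + (I+(J+E))(46) = 74
Read each symbol's code off the tree from the root (left child = 0, right child = 1).

Codes:
  I: 10 (length 2)
  B: 0 (length 1)
  E: 111 (length 3)
  J: 110 (length 3)
Average code length: 146/74 = 1.9730 bits/symbol


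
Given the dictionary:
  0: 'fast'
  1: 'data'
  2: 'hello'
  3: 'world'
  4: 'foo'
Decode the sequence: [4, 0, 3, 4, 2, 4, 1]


Look up each index in the dictionary:
  4 -> 'foo'
  0 -> 'fast'
  3 -> 'world'
  4 -> 'foo'
  2 -> 'hello'
  4 -> 'foo'
  1 -> 'data'

Decoded: "foo fast world foo hello foo data"


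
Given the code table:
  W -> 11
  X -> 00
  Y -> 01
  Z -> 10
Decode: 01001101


Decoding:
01 -> Y
00 -> X
11 -> W
01 -> Y


Result: YXWY


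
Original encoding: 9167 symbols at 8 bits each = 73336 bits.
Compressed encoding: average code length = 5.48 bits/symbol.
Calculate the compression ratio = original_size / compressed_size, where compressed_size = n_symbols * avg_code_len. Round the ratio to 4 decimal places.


original_size = n_symbols * orig_bits = 9167 * 8 = 73336 bits
compressed_size = n_symbols * avg_code_len = 9167 * 5.48 = 50235.16 bits
ratio = original_size / compressed_size = 73336 / 50235.16 = 1.4599

Compression ratio = 1.4599


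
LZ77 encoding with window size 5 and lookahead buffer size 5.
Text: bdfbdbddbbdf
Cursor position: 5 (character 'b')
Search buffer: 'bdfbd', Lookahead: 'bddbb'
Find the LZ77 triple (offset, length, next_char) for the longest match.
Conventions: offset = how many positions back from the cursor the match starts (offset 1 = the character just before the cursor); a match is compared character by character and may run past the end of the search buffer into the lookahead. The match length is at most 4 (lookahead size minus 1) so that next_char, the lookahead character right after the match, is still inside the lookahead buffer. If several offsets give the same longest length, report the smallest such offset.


Try each offset into the search buffer:
  offset=1 (pos 4, char 'd'): match length 0
  offset=2 (pos 3, char 'b'): match length 2
  offset=3 (pos 2, char 'f'): match length 0
  offset=4 (pos 1, char 'd'): match length 0
  offset=5 (pos 0, char 'b'): match length 2
Longest match has length 2, found at offsets 2, 5; take the smallest, offset 2.
next_char = character at position 5 + 2 = 7 -> 'd'

Best match: offset=2, length=2 (matching 'bd' starting at position 3)
LZ77 triple: (2, 2, 'd')


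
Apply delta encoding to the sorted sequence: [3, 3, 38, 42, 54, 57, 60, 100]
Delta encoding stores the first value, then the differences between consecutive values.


First value: 3
Deltas:
  3 - 3 = 0
  38 - 3 = 35
  42 - 38 = 4
  54 - 42 = 12
  57 - 54 = 3
  60 - 57 = 3
  100 - 60 = 40


Delta encoded: [3, 0, 35, 4, 12, 3, 3, 40]


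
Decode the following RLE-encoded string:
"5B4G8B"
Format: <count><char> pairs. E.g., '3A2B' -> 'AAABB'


Expanding each <count><char> pair:
  5B -> 'BBBBB'
  4G -> 'GGGG'
  8B -> 'BBBBBBBB'

Decoded = BBBBBGGGGBBBBBBBB


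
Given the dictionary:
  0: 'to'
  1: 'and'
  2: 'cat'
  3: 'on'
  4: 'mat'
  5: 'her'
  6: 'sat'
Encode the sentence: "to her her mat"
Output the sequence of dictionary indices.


Look up each word in the dictionary:
  'to' -> 0
  'her' -> 5
  'her' -> 5
  'mat' -> 4

Encoded: [0, 5, 5, 4]


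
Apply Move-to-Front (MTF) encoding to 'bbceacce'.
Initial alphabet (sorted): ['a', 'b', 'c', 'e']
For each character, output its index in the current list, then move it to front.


MTF encoding:
'b': index 1 in ['a', 'b', 'c', 'e'] -> ['b', 'a', 'c', 'e']
'b': index 0 in ['b', 'a', 'c', 'e'] -> ['b', 'a', 'c', 'e']
'c': index 2 in ['b', 'a', 'c', 'e'] -> ['c', 'b', 'a', 'e']
'e': index 3 in ['c', 'b', 'a', 'e'] -> ['e', 'c', 'b', 'a']
'a': index 3 in ['e', 'c', 'b', 'a'] -> ['a', 'e', 'c', 'b']
'c': index 2 in ['a', 'e', 'c', 'b'] -> ['c', 'a', 'e', 'b']
'c': index 0 in ['c', 'a', 'e', 'b'] -> ['c', 'a', 'e', 'b']
'e': index 2 in ['c', 'a', 'e', 'b'] -> ['e', 'c', 'a', 'b']


Output: [1, 0, 2, 3, 3, 2, 0, 2]


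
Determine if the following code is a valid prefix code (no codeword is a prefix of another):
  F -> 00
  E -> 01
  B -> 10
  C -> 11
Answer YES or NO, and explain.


Checking each pair (does one codeword prefix another?):
  F='00' vs E='01': no prefix
  F='00' vs B='10': no prefix
  F='00' vs C='11': no prefix
  E='01' vs F='00': no prefix
  E='01' vs B='10': no prefix
  E='01' vs C='11': no prefix
  B='10' vs F='00': no prefix
  B='10' vs E='01': no prefix
  B='10' vs C='11': no prefix
  C='11' vs F='00': no prefix
  C='11' vs E='01': no prefix
  C='11' vs B='10': no prefix
No violation found over all pairs.

YES -- this is a valid prefix code. No codeword is a prefix of any other codeword.


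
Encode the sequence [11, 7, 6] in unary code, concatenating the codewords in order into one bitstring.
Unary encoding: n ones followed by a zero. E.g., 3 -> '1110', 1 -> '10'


Encode each number as n ones followed by a terminating 0:
  11 -> 111111111110 (12 bits)
  7 -> 11111110 (8 bits)
  6 -> 1111110 (7 bits)
Total length = 12 + 8 + 7 = 27 bits.

Unary([11, 7, 6]) = 111111111110111111101111110 (27 bits)


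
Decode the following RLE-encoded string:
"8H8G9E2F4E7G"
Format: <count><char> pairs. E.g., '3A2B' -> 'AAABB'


Expanding each <count><char> pair:
  8H -> 'HHHHHHHH'
  8G -> 'GGGGGGGG'
  9E -> 'EEEEEEEEE'
  2F -> 'FF'
  4E -> 'EEEE'
  7G -> 'GGGGGGG'

Decoded = HHHHHHHHGGGGGGGGEEEEEEEEEFFEEEEGGGGGGG


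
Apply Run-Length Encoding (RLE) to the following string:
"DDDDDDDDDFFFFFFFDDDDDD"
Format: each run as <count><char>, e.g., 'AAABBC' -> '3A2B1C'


Scanning runs left to right:
  i=0: run of 'D' x 9 -> '9D'
  i=9: run of 'F' x 7 -> '7F'
  i=16: run of 'D' x 6 -> '6D'

RLE = 9D7F6D


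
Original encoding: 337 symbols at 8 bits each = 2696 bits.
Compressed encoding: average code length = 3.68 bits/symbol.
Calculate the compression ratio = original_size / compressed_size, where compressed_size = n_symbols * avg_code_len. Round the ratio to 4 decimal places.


original_size = n_symbols * orig_bits = 337 * 8 = 2696 bits
compressed_size = n_symbols * avg_code_len = 337 * 3.68 = 1240.16 bits
ratio = original_size / compressed_size = 2696 / 1240.16 = 2.1739

Compression ratio = 2.1739


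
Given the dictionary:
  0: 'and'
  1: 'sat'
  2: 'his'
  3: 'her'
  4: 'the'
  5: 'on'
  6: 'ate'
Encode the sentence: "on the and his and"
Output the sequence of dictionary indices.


Look up each word in the dictionary:
  'on' -> 5
  'the' -> 4
  'and' -> 0
  'his' -> 2
  'and' -> 0

Encoded: [5, 4, 0, 2, 0]


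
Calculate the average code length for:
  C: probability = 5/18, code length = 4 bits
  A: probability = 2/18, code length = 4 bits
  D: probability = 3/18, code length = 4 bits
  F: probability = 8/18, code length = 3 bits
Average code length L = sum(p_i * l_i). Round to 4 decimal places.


Weighted contributions p_i * l_i:
  C: (5/18) * 4 = 20/18
  A: (2/18) * 4 = 8/18
  D: (3/18) * 4 = 12/18
  F: (8/18) * 3 = 24/18
Sum = (20 + 8 + 12 + 24)/18 = 64/18

L = 64/18 = 3.5556 bits/symbol


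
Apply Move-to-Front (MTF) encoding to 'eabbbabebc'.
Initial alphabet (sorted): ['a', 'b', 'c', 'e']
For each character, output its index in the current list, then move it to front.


MTF encoding:
'e': index 3 in ['a', 'b', 'c', 'e'] -> ['e', 'a', 'b', 'c']
'a': index 1 in ['e', 'a', 'b', 'c'] -> ['a', 'e', 'b', 'c']
'b': index 2 in ['a', 'e', 'b', 'c'] -> ['b', 'a', 'e', 'c']
'b': index 0 in ['b', 'a', 'e', 'c'] -> ['b', 'a', 'e', 'c']
'b': index 0 in ['b', 'a', 'e', 'c'] -> ['b', 'a', 'e', 'c']
'a': index 1 in ['b', 'a', 'e', 'c'] -> ['a', 'b', 'e', 'c']
'b': index 1 in ['a', 'b', 'e', 'c'] -> ['b', 'a', 'e', 'c']
'e': index 2 in ['b', 'a', 'e', 'c'] -> ['e', 'b', 'a', 'c']
'b': index 1 in ['e', 'b', 'a', 'c'] -> ['b', 'e', 'a', 'c']
'c': index 3 in ['b', 'e', 'a', 'c'] -> ['c', 'b', 'e', 'a']


Output: [3, 1, 2, 0, 0, 1, 1, 2, 1, 3]


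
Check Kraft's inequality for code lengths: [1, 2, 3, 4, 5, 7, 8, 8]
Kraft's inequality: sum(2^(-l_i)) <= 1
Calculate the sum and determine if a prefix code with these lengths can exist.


Sum = 2^(-1) + 2^(-2) + 2^(-3) + 2^(-4) + 2^(-5) + 2^(-7) + 2^(-8) + 2^(-8)
    = 0.5 + 0.25 + 0.125 + 0.0625 + 0.03125 + 0.0078125 + 0.00390625 + 0.00390625
    = 252/256 = 0.984375
Since 0.984375 <= 1, Kraft's inequality IS satisfied.
A prefix code with these lengths CAN exist.

Kraft sum = 0.984375. Satisfied.


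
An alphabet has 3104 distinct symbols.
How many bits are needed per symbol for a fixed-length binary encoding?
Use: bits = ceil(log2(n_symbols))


log2(3104) = 11.5999
Bracket: 2^11 = 2048 < 3104 <= 2^12 = 4096
So ceil(log2(3104)) = 12

bits = ceil(log2(3104)) = ceil(11.5999) = 12 bits


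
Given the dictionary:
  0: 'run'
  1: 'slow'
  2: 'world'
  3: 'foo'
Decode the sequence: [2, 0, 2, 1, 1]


Look up each index in the dictionary:
  2 -> 'world'
  0 -> 'run'
  2 -> 'world'
  1 -> 'slow'
  1 -> 'slow'

Decoded: "world run world slow slow"


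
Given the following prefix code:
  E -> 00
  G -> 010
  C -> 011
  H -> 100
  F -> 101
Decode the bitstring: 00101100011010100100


Decoding step by step:
Bits 00 -> E
Bits 101 -> F
Bits 100 -> H
Bits 011 -> C
Bits 010 -> G
Bits 100 -> H
Bits 100 -> H


Decoded message: EFHCGHH


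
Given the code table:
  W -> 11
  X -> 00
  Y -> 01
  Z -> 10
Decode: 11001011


Decoding:
11 -> W
00 -> X
10 -> Z
11 -> W


Result: WXZW


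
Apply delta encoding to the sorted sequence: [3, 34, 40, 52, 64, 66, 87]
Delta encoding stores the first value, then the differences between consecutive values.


First value: 3
Deltas:
  34 - 3 = 31
  40 - 34 = 6
  52 - 40 = 12
  64 - 52 = 12
  66 - 64 = 2
  87 - 66 = 21


Delta encoded: [3, 31, 6, 12, 12, 2, 21]


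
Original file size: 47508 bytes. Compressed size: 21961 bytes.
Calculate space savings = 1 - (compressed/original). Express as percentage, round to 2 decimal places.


ratio = compressed/original = 21961/47508 = 0.462259
savings = 1 - ratio = 1 - 0.462259 = 0.537741
as a percentage: 0.537741 * 100 = 53.77%

Space savings = 1 - 21961/47508 = 53.77%


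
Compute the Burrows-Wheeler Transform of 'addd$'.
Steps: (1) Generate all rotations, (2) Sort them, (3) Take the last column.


Rotations (sorted):
  0: $addd -> last char: d
  1: addd$ -> last char: $
  2: d$add -> last char: d
  3: dd$ad -> last char: d
  4: ddd$a -> last char: a


BWT = d$dda


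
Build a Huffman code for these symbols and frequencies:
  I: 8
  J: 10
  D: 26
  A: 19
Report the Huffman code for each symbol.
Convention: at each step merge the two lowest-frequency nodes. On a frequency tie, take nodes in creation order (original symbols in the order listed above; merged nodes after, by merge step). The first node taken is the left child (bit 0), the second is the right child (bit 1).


Huffman tree construction:
Step 1: Merge I(8) + J(10) = 18
Step 2: Merge (I+J)(18) + A(19) = 37
Step 3: Merge D(26) + ((I+J)+A)(37) = 63
Read each symbol's code off the tree from the root (left child = 0, right child = 1).

Codes:
  I: 100 (length 3)
  J: 101 (length 3)
  D: 0 (length 1)
  A: 11 (length 2)
Average code length: 118/63 = 1.8730 bits/symbol


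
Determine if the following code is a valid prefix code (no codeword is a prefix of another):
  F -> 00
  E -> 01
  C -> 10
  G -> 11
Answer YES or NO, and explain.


Checking each pair (does one codeword prefix another?):
  F='00' vs E='01': no prefix
  F='00' vs C='10': no prefix
  F='00' vs G='11': no prefix
  E='01' vs F='00': no prefix
  E='01' vs C='10': no prefix
  E='01' vs G='11': no prefix
  C='10' vs F='00': no prefix
  C='10' vs E='01': no prefix
  C='10' vs G='11': no prefix
  G='11' vs F='00': no prefix
  G='11' vs E='01': no prefix
  G='11' vs C='10': no prefix
No violation found over all pairs.

YES -- this is a valid prefix code. No codeword is a prefix of any other codeword.


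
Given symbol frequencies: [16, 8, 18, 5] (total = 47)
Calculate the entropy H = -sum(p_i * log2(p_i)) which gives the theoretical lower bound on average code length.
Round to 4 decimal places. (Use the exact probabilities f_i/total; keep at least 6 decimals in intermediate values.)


Per-symbol terms -p_i * log2(p_i) with p_i = f_i/47:
  p = 16/47 = 0.340426: log2(p) = -1.554589, -p*log2(p) = 0.529222
  p = 8/47 = 0.170213: log2(p) = -2.554589, -p*log2(p) = 0.434824
  p = 18/47 = 0.382979: log2(p) = -1.384664, -p*log2(p) = 0.530297
  p = 5/47 = 0.106383: log2(p) = -3.232661, -p*log2(p) = 0.343900
H = 0.529222 + 0.434824 + 0.530297 + 0.343900 = 1.838243

H = 1.8382 bits/symbol


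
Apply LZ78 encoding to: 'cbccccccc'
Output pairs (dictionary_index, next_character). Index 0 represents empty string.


LZ78 encoding steps:
Dictionary: {0: ''}
Step 1: w='' (idx 0), next='c' -> output (0, 'c'), add 'c' as idx 1
Step 2: w='' (idx 0), next='b' -> output (0, 'b'), add 'b' as idx 2
Step 3: w='c' (idx 1), next='c' -> output (1, 'c'), add 'cc' as idx 3
Step 4: w='cc' (idx 3), next='c' -> output (3, 'c'), add 'ccc' as idx 4
Step 5: w='cc' (idx 3), end of input -> output (3, '')


Encoded: [(0, 'c'), (0, 'b'), (1, 'c'), (3, 'c'), (3, '')]


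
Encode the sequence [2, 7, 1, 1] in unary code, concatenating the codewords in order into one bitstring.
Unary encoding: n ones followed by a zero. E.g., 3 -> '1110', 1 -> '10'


Encode each number as n ones followed by a terminating 0:
  2 -> 110 (3 bits)
  7 -> 11111110 (8 bits)
  1 -> 10 (2 bits)
  1 -> 10 (2 bits)
Total length = 3 + 8 + 2 + 2 = 15 bits.

Unary([2, 7, 1, 1]) = 110111111101010 (15 bits)


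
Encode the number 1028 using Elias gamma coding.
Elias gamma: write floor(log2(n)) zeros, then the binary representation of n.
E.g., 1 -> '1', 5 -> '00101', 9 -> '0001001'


num_bits = floor(log2(1028)) + 1 = 11
leading_zeros = num_bits - 1 = 10
binary(1028) = 10000000100

Elias gamma(1028) = '0000000000' + '10000000100' = 000000000010000000100 (21 bits)


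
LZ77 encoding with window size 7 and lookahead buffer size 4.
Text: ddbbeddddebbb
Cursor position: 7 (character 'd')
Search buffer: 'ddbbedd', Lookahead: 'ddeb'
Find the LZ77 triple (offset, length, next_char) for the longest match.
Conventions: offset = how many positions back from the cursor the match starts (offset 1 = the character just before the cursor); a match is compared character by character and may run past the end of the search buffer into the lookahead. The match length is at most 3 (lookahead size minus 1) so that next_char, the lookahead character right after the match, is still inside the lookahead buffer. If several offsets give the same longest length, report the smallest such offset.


Try each offset into the search buffer:
  offset=1 (pos 6, char 'd'): match length 2
  offset=2 (pos 5, char 'd'): match length 2
  offset=3 (pos 4, char 'e'): match length 0
  offset=4 (pos 3, char 'b'): match length 0
  offset=5 (pos 2, char 'b'): match length 0
  offset=6 (pos 1, char 'd'): match length 1
  offset=7 (pos 0, char 'd'): match length 2
Longest match has length 2, found at offsets 1, 2, 7; take the smallest, offset 1.
next_char = character at position 7 + 2 = 9 -> 'e'

Best match: offset=1, length=2 (matching 'dd' starting at position 6)
LZ77 triple: (1, 2, 'e')


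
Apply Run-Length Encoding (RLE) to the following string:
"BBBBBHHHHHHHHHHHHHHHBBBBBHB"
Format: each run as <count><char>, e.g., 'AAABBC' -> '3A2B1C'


Scanning runs left to right:
  i=0: run of 'B' x 5 -> '5B'
  i=5: run of 'H' x 15 -> '15H'
  i=20: run of 'B' x 5 -> '5B'
  i=25: run of 'H' x 1 -> '1H'
  i=26: run of 'B' x 1 -> '1B'

RLE = 5B15H5B1H1B


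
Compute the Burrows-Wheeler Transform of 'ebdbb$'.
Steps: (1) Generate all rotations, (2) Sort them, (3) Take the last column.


Rotations (sorted):
  0: $ebdbb -> last char: b
  1: b$ebdb -> last char: b
  2: bb$ebd -> last char: d
  3: bdbb$e -> last char: e
  4: dbb$eb -> last char: b
  5: ebdbb$ -> last char: $


BWT = bbdeb$


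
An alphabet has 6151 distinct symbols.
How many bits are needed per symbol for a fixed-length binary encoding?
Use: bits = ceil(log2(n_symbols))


log2(6151) = 12.5866
Bracket: 2^12 = 4096 < 6151 <= 2^13 = 8192
So ceil(log2(6151)) = 13

bits = ceil(log2(6151)) = ceil(12.5866) = 13 bits
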